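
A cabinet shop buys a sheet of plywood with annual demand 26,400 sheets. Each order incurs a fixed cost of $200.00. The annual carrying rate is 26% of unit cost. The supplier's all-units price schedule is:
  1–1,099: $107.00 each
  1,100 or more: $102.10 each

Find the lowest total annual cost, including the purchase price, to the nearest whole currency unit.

Holding cost per unit per year at price C is H = 0.26·C.
Candidates are each tier's EOQ (if it falls in that tier) and each price-break quantity.
EOQ at $107.00 = 616.1 (feasible in tier 1): TC = 26,400×$107.00 + (26,400/616.1)×200 + (616.1/2)×0.26×$107.00 = $2,841,939.99.
EOQ at $102.10 = 630.7 < 1100, so use break Q=1100: TC = 26,400×$102.10 + (26,400/1100.0)×200 + (1100.0/2)×0.26×$102.10 = $2,714,840.30.
Lowest total cost among the candidates is at Q = 1100.0.

TC* ≈ $2,714,840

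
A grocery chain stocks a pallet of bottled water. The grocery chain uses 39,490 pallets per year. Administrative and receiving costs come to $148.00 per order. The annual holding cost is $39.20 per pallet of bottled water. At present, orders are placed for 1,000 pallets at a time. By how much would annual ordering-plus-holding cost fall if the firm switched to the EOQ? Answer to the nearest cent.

Extra cost ≈ $4,038.67 per year

EOQ = √(2DS/H) = √(2 × 39,490 × 148 / 39.2) ≈ 546.07.
Cost at Q* = (D/Q*)S + (Q*/2)H = √(2DSH) ≈ $21,405.85.
Cost at Q = 1,000: (39,490/1,000)×148 + (1,000/2)×39.2 = $5,844.52 + $19,600.00 = $25,444.52.
Excess = $25,444.52 − $21,405.85 = $4,038.67.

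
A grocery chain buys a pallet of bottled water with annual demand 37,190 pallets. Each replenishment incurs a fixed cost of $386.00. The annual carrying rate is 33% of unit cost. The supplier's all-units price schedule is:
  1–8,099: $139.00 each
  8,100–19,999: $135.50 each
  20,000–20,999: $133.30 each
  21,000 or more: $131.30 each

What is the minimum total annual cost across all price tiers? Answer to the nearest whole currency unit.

TC* ≈ $5,205,700

Holding cost per unit per year at price C is H = 0.33·C.
Evaluate total cost at each tier's feasible EOQ or, if the EOQ is below the tier, at the tier's minimum quantity.
EOQ at $139.00 = 791.1 (feasible in tier 1): TC = 37,190×$139.00 + (37,190/791.1)×386 + (791.1/2)×0.33×$139.00 = $5,205,699.93.
EOQ at $135.50 = 801.3 < 8100, so use break Q=8100: TC = 37,190×$135.50 + (37,190/8100.0)×386 + (8100.0/2)×0.33×$135.50 = $5,222,113.01.
EOQ at $133.30 = 807.9 < 20000, so use break Q=20000: TC = 37,190×$133.30 + (37,190/20000.0)×386 + (20000.0/2)×0.33×$133.30 = $5,398,034.77.
EOQ at $131.30 = 814.0 < 21000, so use break Q=21000: TC = 37,190×$131.30 + (37,190/21000.0)×386 + (21000.0/2)×0.33×$131.30 = $5,338,685.09.
Lowest total cost among the candidates is at Q = 791.1.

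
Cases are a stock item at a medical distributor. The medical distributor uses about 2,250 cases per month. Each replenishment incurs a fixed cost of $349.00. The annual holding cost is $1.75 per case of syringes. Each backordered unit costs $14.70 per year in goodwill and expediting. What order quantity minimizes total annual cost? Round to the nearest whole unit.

Q* ≈ 3,471 cases

Annual demand D = 2,250 × 12 = 27,000.
With planned backorders, Q* = √(2DS/H) · √((H+B)/B).
√(2DS/H) = √(2 × 27,000 × 349 / 1.75) = 3281.637.
√((H+B)/B) = √((1.75+14.7)/14.7) = 1.0579.
Q* ≈ 3471.481.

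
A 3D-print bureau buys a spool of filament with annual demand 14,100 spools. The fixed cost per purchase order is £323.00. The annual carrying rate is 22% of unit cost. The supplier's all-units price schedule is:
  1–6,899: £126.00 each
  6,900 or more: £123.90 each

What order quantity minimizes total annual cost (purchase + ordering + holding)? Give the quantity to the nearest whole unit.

Q* ≈ 573 spools

Holding cost per unit per year at price C is H = 0.22·C.
For each price level, check whether its EOQ is feasible; otherwise the best quantity at that price is the breakpoint.
EOQ at £126.00 = 573.2 (feasible in tier 1): TC = 14,100×£126.00 + (14,100/573.2)×323 + (573.2/2)×0.22×£126.00 = £1,792,489.95.
EOQ at £123.90 = 578.1 < 6900, so use break Q=6900: TC = 14,100×£123.90 + (14,100/6900.0)×323 + (6900.0/2)×0.22×£123.90 = £1,841,690.14.
Lowest total cost is £1,792,489.95 at Q = 573.2.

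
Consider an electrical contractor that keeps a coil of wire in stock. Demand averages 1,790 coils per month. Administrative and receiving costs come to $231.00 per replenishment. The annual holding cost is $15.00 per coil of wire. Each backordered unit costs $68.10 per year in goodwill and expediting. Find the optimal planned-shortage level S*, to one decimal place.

Annual demand D = 1,790 × 12 = 21,480.
With planned backorders, Q* = √(2DS/H) · √((H+B)/B).
√(2DS/H) = √(2 × 21,480 × 231 / 15) = 813.378.
√((H+B)/B) = √((15+68.1)/68.1) = 1.1047.
Q* ≈ 898.503.
S* = Q* · H/(H+B) = 898.503 × 15/83.1 ≈ 162.185.

S* ≈ 162.2 coils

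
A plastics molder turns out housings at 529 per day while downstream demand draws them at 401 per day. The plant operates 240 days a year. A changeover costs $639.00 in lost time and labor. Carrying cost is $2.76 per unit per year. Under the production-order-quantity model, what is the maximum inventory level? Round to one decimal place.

I_max ≈ 3,283.7 housings

Annual demand D = 401 × 240 = 96,240.
Production build-up factor (1 − d/p) = 1 − 401/529 = 0.2420.
Q* = √(2DS / (H(1 − d/p))) = √(2 × 96,240 × 639 / (2.76 × 0.2420)).
= √(122,994,720 / 0.6678) ≈ 13570.990.
Maximum inventory = Q*(1 − d/p) = 13570.990 × 0.2420 ≈ 3283.718.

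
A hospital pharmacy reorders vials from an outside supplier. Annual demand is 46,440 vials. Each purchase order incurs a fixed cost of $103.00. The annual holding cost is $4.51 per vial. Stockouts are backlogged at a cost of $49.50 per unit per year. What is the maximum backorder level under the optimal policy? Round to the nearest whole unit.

S* ≈ 127 vials

With planned backorders, Q* = √(2DS/H) · √((H+B)/B).
√(2DS/H) = √(2 × 46,440 × 103 / 4.51) = 1456.436.
√((H+B)/B) = √((4.51+49.5)/49.5) = 1.0446.
Q* ≈ 1521.339.
S* = Q* · H/(H+B) = 1521.339 × 4.51/54.01 ≈ 127.036.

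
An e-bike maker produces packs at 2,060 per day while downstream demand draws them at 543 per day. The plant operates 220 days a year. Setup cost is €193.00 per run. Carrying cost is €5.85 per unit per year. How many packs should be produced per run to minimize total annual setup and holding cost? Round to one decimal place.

Q* ≈ 3,271.7 packs

Annual demand D = 543 × 220 = 119,460.
Production build-up factor (1 − d/p) = 1 − 543/2,060 = 0.7364.
Q* = √(2DS / (H(1 − d/p))) = √(2 × 119,460 × 193 / (5.85 × 0.7364)).
= √(46,111,560 / 4.308) ≈ 3271.657.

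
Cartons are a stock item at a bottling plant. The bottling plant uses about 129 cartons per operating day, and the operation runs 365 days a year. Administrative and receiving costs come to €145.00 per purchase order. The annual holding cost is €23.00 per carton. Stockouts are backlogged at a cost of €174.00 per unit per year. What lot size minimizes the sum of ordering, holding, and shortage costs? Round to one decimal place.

Annual demand D = 129 × 365 = 47,085.
With planned backorders, Q* = √(2DS/H) · √((H+B)/B).
√(2DS/H) = √(2 × 47,085 × 145 / 23) = 770.507.
√((H+B)/B) = √((23+174)/174) = 1.0640.
Q* ≈ 819.851.

Q* ≈ 819.9 cartons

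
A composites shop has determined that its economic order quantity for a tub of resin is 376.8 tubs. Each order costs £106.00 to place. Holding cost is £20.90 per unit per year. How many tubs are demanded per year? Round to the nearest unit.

D ≈ 13,997 tubs per year

The basic EOQ model gives Q* = √(2DS/H); rearrange for the unknown.
From Q* = √(2DS/H): D = Q*²H / (2S) = 376.8² × 20.9 / (2 × 106) = 13996.911.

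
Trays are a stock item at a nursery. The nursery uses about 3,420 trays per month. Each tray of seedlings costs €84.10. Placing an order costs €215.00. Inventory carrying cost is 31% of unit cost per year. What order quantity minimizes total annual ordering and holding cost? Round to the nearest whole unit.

Q* ≈ 823 trays

Annual demand D = 3,420 × 12 = 41,040.
Holding cost H = 0.31 × €84.10 = €26.0710 per unit per year.
EOQ = √(2DS / H) = √(2 × 41,040 × 215 / 26.071).
= √(17,647,200 / 26.071) = √676,890.0311 ≈ 822.733.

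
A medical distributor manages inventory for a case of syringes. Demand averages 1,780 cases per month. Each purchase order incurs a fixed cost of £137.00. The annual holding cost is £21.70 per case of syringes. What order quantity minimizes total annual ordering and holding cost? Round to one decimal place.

Q* ≈ 519.3 cases

Annual demand D = 1,780 × 12 = 21,360.
EOQ = √(2DS / H) = √(2 × 21,360 × 137 / 21.7).
= √(5,852,640 / 21.7) = √269,706.9124 ≈ 519.333.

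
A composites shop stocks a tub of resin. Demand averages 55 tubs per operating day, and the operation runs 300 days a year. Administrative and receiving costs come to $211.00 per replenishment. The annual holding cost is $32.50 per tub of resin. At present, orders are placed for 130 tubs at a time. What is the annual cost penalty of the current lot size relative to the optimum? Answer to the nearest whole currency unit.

Extra cost ≈ $13,850 per year

Annual demand D = 55 × 300 = 16,500.
EOQ = √(2DS/H) = √(2 × 16,500 × 211 / 32.5) ≈ 462.87.
Cost at Q* = (D/Q*)S + (Q*/2)H = √(2DSH) ≈ $15,043.19.
Cost at Q = 130: (16,500/130)×211 + (130/2)×32.5 = $26,780.77 + $2,112.50 = $28,893.27.
Excess = $28,893.27 − $15,043.19 = $13,850.08.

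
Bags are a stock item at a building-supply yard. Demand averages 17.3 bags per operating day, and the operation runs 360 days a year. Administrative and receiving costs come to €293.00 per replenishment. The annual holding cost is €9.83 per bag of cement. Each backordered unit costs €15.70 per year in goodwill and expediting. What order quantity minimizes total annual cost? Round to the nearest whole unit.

Annual demand D = 17.3 × 360 = 6,228.
With planned backorders, Q* = √(2DS/H) · √((H+B)/B).
√(2DS/H) = √(2 × 6,228 × 293 / 9.83) = 609.321.
√((H+B)/B) = √((9.83+15.7)/15.7) = 1.2752.
Q* ≈ 777.002.

Q* ≈ 777 bags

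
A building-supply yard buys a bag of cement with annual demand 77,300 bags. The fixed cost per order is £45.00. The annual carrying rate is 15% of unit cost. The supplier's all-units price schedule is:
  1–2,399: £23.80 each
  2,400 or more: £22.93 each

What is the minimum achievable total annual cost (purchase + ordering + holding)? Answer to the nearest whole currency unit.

TC* ≈ £1,778,066

Holding cost per unit per year at price C is H = 0.15·C.
Candidates are each tier's EOQ (if it falls in that tier) and each price-break quantity.
EOQ at £23.80 = 1396.0 (feasible in tier 1): TC = 77,300×£23.80 + (77,300/1396.0)×45 + (1396.0/2)×0.15×£23.80 = £1,844,723.62.
EOQ at £22.93 = 1422.2 < 2400, so use break Q=2400: TC = 77,300×£22.93 + (77,300/2400.0)×45 + (2400.0/2)×0.15×£22.93 = £1,778,065.77.
Lowest total cost among the candidates is at Q = 2400.0.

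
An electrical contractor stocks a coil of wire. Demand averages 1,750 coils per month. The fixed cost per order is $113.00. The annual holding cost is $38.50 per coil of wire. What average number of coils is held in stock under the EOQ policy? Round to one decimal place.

Annual demand D = 1,750 × 12 = 21,000.
The optimal lot size = √(2DS/H) = √(2 × 21,000 × 113 / 38.5) ≈ 351.10.
Average inventory = Q*/2 ≈ 351.10 / 2 = 175.551.

Average inventory ≈ 175.6 coils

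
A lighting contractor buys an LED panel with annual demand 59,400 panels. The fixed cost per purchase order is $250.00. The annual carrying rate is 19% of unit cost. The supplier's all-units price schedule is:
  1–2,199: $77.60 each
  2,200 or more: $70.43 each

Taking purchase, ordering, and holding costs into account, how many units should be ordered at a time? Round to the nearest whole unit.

Holding cost per unit per year at price C is H = 0.19·C.
For each price level, check whether its EOQ is feasible; otherwise the best quantity at that price is the breakpoint.
EOQ at $77.60 = 1419.3 (feasible in tier 1): TC = 59,400×$77.60 + (59,400/1419.3)×250 + (1419.3/2)×0.19×$77.60 = $4,630,365.98.
EOQ at $70.43 = 1489.8 < 2200, so use break Q=2200: TC = 59,400×$70.43 + (59,400/2200.0)×250 + (2200.0/2)×0.19×$70.43 = $4,205,011.87.
Lowest total cost is $4,205,011.87 at Q = 2200.0.

Q* ≈ 2,200 panels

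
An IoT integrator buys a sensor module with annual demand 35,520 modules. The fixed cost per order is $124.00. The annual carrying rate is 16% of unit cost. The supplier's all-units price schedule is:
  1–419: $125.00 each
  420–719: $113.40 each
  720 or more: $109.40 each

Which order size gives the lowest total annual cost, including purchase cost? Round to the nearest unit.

Holding cost per unit per year at price C is H = 0.16·C.
Evaluate total cost at each tier's feasible EOQ or, if the EOQ is below the tier, at the tier's minimum quantity.
Tier 1 ($125.00): EOQ = 663.7 exceeds tier's upper bound 419, so this tier is dominated.
EOQ at $113.40 = 696.8 (feasible in tier 2): TC = 35,520×$113.40 + (35,520/696.8)×124 + (696.8/2)×0.16×$113.40 = $4,040,610.38.
EOQ at $109.40 = 709.4 < 720, so use break Q=720: TC = 35,520×$109.40 + (35,520/720.0)×124 + (720.0/2)×0.16×$109.40 = $3,898,306.77.
Lowest total cost is $3,898,306.77 at Q = 720.0.

Q* ≈ 720 modules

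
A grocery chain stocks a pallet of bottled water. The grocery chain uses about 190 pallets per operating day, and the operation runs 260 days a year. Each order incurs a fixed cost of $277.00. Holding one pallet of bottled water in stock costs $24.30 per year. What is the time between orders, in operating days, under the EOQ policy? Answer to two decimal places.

Annual demand D = 190 × 260 = 49,400.
The optimal lot size = √(2DS/H) = √(2 × 49,400 × 277 / 24.3) ≈ 1061.24.
Cycle time = Q*/D × 260 = 1061.24 / 49,400 × 260 ≈ 5.585 days.

T ≈ 5.59 days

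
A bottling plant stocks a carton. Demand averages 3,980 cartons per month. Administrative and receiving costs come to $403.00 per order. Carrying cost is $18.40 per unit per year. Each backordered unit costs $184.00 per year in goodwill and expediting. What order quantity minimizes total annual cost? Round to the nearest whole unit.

Q* ≈ 1,517 cartons

Annual demand D = 3,980 × 12 = 47,760.
With planned backorders, Q* = √(2DS/H) · √((H+B)/B).
√(2DS/H) = √(2 × 47,760 × 403 / 18.4) = 1446.408.
√((H+B)/B) = √((18.4+184)/184) = 1.0488.
Q* ≈ 1517.005.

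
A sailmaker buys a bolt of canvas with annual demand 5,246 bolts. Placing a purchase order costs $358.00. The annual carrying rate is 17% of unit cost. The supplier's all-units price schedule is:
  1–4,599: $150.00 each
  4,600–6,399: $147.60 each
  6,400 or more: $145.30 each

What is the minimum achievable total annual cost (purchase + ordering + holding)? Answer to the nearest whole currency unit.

Holding cost per unit per year at price C is H = 0.17·C.
Evaluate total cost at each tier's feasible EOQ or, if the EOQ is below the tier, at the tier's minimum quantity.
EOQ at $150.00 = 383.8 (feasible in tier 1): TC = 5,246×$150.00 + (5,246/383.8)×358 + (383.8/2)×0.17×$150.00 = $796,686.80.
EOQ at $147.60 = 386.9 < 4600, so use break Q=4600: TC = 5,246×$147.60 + (5,246/4600.0)×358 + (4600.0/2)×0.17×$147.60 = $832,429.48.
EOQ at $145.30 = 390.0 < 6400, so use break Q=6400: TC = 5,246×$145.30 + (5,246/6400.0)×358 + (6400.0/2)×0.17×$145.30 = $841,580.45.
Lowest total cost among the candidates is at Q = 383.8.

TC* ≈ $796,687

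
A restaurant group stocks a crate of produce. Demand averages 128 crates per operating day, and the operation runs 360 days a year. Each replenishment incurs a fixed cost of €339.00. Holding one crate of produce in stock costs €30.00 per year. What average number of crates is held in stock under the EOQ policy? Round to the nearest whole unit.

Average inventory ≈ 510 crates

Annual demand D = 128 × 360 = 46,080.
The optimal lot size = √(2DS/H) = √(2 × 46,080 × 339 / 30) ≈ 1020.49.
Average inventory = Q*/2 ≈ 1020.49 / 2 = 510.247.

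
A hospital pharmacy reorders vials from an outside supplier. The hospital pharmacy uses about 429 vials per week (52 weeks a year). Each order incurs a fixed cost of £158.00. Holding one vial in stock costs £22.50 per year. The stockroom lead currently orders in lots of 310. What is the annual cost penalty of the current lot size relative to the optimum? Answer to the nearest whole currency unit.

Annual demand D = 429 × 52 = 22,308.
EOQ = √(2DS/H) = √(2 × 22,308 × 158 / 22.5) ≈ 559.74.
Cost at Q* = (D/Q*)S + (Q*/2)H = √(2DSH) ≈ £12,594.04.
Cost at Q = 310: (22,308/310)×158 + (310/2)×22.5 = £11,369.88 + £3,487.50 = £14,857.38.
Excess = £14,857.38 − £12,594.04 = £2,263.34.

Extra cost ≈ £2,263 per year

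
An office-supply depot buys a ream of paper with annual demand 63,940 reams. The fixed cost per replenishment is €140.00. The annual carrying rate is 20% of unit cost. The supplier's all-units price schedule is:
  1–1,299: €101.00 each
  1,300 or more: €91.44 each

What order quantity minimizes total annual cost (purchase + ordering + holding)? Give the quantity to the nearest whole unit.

Holding cost per unit per year at price C is H = 0.20·C.
For each price level, check whether its EOQ is feasible; otherwise the best quantity at that price is the breakpoint.
EOQ at €101.00 = 941.4 (feasible in tier 1): TC = 63,940×€101.00 + (63,940/941.4)×140 + (941.4/2)×0.20×€101.00 = €6,476,956.96.
EOQ at €91.44 = 989.4 < 1300, so use break Q=1300: TC = 63,940×€91.44 + (63,940/1300.0)×140 + (1300.0/2)×0.20×€91.44 = €5,865,446.65.
Lowest total cost is €5,865,446.65 at Q = 1300.0.

Q* ≈ 1,300 reams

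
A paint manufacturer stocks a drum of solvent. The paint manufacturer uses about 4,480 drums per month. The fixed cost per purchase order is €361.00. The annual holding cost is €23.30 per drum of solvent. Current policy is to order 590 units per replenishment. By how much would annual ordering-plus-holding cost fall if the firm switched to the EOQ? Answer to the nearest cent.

Annual demand D = 4,480 × 12 = 53,760.
EOQ = √(2DS/H) = √(2 × 53,760 × 361 / 23.3) ≈ 1290.69.
Cost at Q* = (D/Q*)S + (Q*/2)H = √(2DSH) ≈ €30,072.96.
Cost at Q = 590: (53,760/590)×361 + (590/2)×23.3 = €32,893.83 + €6,873.50 = €39,767.33.
Excess = €39,767.33 − €30,072.96 = €9,694.37.

Extra cost ≈ €9,694.37 per year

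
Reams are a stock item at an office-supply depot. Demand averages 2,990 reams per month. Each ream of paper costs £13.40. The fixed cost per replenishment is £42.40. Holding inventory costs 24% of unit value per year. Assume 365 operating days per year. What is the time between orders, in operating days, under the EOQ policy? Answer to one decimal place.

Annual demand D = 2,990 × 12 = 35,880.
Holding cost H = 0.24 × £13.40 = £3.2160 per unit per year.
Q* = √(2DS/H) = √(2 × 35,880 × 42.4 / 3.216) ≈ 972.67.
Cycle time = Q*/D × 365 = 972.67 / 35,880 × 365 ≈ 9.895 days.

T ≈ 9.9 days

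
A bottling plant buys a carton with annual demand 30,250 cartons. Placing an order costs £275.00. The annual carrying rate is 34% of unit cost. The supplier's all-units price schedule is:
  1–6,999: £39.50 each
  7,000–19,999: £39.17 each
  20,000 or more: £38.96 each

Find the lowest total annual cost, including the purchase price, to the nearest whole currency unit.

TC* ≈ £1,209,823

Holding cost per unit per year at price C is H = 0.34·C.
Candidates are each tier's EOQ (if it falls in that tier) and each price-break quantity.
EOQ at £39.50 = 1113.0 (feasible in tier 1): TC = 30,250×£39.50 + (30,250/1113.0)×275 + (1113.0/2)×0.34×£39.50 = £1,209,822.96.
EOQ at £39.17 = 1117.7 < 7000, so use break Q=7000: TC = 30,250×£39.17 + (30,250/7000.0)×275 + (7000.0/2)×0.34×£39.17 = £1,232,693.19.
EOQ at £38.96 = 1120.7 < 20000, so use break Q=20000: TC = 30,250×£38.96 + (30,250/20000.0)×275 + (20000.0/2)×0.34×£38.96 = £1,311,419.94.
Lowest total cost among the candidates is at Q = 1113.0.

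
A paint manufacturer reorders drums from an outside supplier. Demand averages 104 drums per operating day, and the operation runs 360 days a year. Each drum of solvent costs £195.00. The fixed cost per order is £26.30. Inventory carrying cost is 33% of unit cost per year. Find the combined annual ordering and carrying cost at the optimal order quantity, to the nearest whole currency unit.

TC* ≈ £11,257

Annual demand D = 104 × 360 = 37,440.
Holding cost H = 0.33 × £195.00 = £64.3500 per unit per year.
Q* = √(2DS/H) = √(2 × 37,440 × 26.3 / 64.35) ≈ 174.94.
At the optimum the two cost components are equal, so total cost = 2·(Q*/2)H = Q*·H.
Minimum total = √(2DSH) = √(2 × 37,440 × 26.3 × 64.35) ≈ 11257.321.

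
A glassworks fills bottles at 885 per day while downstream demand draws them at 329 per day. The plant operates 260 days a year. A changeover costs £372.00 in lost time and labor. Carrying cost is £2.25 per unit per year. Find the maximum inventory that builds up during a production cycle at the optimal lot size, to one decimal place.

Annual demand D = 329 × 260 = 85,540.
Production build-up factor (1 − d/p) = 1 − 329/885 = 0.6282.
Q* = √(2DS / (H(1 − d/p))) = √(2 × 85,540 × 372 / (2.25 × 0.6282)).
= √(63,641,760 / 1.4136) ≈ 6709.869.
Maximum inventory = Q*(1 − d/p) = 6709.869 × 0.6282 ≈ 4215.466.

I_max ≈ 4,215.5 bottles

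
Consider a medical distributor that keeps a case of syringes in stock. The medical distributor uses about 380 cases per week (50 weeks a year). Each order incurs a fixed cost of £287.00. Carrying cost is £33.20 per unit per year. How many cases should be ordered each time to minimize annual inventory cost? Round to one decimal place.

Q* ≈ 573.1 cases

Annual demand D = 380 × 50 = 19,000.
EOQ = √(2DS / H) = √(2 × 19,000 × 287 / 33.2).
= √(10,906,000 / 33.2) = √328,493.9759 ≈ 573.144.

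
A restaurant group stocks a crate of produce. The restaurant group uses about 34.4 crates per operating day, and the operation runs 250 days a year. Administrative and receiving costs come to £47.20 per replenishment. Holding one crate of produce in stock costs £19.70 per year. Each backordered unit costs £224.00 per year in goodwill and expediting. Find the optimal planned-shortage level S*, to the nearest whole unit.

Annual demand D = 34.4 × 250 = 8,600.
With planned backorders, Q* = √(2DS/H) · √((H+B)/B).
√(2DS/H) = √(2 × 8,600 × 47.2 / 19.7) = 203.003.
√((H+B)/B) = √((19.7+224)/224) = 1.0430.
Q* ≈ 211.741.
S* = Q* · H/(H+B) = 211.741 × 19.7/243.7 ≈ 17.117.

S* ≈ 17 crates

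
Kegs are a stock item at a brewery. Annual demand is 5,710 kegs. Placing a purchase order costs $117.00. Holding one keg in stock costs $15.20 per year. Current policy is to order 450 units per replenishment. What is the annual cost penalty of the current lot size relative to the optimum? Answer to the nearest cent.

Extra cost ≈ $398.01 per year

EOQ = √(2DS/H) = √(2 × 5,710 × 117 / 15.2) ≈ 296.49.
Cost at Q* = (D/Q*)S + (Q*/2)H = √(2DSH) ≈ $4,506.59.
Cost at Q = 450: (5,710/450)×117 + (450/2)×15.2 = $1,484.60 + $3,420.00 = $4,904.60.
Excess = $4,904.60 − $4,506.59 = $398.01.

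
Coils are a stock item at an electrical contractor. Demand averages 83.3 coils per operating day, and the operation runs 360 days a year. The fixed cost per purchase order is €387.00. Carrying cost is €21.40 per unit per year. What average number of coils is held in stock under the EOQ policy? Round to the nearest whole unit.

Annual demand D = 83.3 × 360 = 29,988.
The optimal lot size = √(2DS/H) = √(2 × 29,988 × 387 / 21.4) ≈ 1041.45.
Average inventory = Q*/2 ≈ 1041.45 / 2 = 520.724.

Average inventory ≈ 521 coils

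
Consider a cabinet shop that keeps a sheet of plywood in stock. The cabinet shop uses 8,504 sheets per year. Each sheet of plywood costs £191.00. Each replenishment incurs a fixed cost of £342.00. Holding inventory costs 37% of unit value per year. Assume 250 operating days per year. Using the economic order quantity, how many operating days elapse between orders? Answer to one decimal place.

Holding cost H = 0.37 × £191.00 = £70.6700 per unit per year.
Q* = √(2DS/H) = √(2 × 8,504 × 342 / 70.67) ≈ 286.89.
Cycle time = Q*/D × 250 = 286.89 / 8,504 × 250 ≈ 8.434 days.

T ≈ 8.4 days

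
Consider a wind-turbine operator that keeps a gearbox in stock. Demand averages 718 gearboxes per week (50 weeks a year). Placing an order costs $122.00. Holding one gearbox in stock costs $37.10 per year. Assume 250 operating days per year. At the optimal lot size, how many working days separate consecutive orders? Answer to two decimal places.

T ≈ 3.38 days

Annual demand D = 718 × 50 = 35,900.
The optimal lot size = √(2DS/H) = √(2 × 35,900 × 122 / 37.1) ≈ 485.91.
Cycle time = Q*/D × 250 = 485.91 / 35,900 × 250 ≈ 3.384 days.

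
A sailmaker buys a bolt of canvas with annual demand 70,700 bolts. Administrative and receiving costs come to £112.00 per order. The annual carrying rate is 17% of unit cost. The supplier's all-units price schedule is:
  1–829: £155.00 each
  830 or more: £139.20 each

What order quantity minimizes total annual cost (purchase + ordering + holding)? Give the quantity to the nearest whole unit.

Holding cost per unit per year at price C is H = 0.17·C.
For each price level, check whether its EOQ is feasible; otherwise the best quantity at that price is the breakpoint.
EOQ at £155.00 = 775.3 (feasible in tier 1): TC = 70,700×£155.00 + (70,700/775.3)×112 + (775.3/2)×0.17×£155.00 = £10,978,927.91.
EOQ at £139.20 = 818.1 < 830, so use break Q=830: TC = 70,700×£139.20 + (70,700/830.0)×112 + (830.0/2)×0.17×£139.20 = £9,860,800.80.
Lowest total cost is £9,860,800.80 at Q = 830.0.

Q* ≈ 830 bolts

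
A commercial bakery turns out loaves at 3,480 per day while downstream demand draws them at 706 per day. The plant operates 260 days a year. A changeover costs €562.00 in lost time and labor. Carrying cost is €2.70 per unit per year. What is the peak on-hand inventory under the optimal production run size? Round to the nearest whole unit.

I_max ≈ 7,805 loaves

Annual demand D = 706 × 260 = 183,560.
Production build-up factor (1 − d/p) = 1 − 706/3,480 = 0.7971.
Q* = √(2DS / (H(1 − d/p))) = √(2 × 183,560 × 562 / (2.7 × 0.7971)).
= √(206,321,440 / 2.1522) ≈ 9790.992.
Maximum inventory = Q*(1 − d/p) = 9790.992 × 0.7971 ≈ 7804.658.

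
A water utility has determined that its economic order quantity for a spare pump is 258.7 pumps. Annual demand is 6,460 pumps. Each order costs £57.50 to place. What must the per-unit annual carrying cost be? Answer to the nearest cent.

Squaring Q* = √(2DS/H) gives Q*² = 2DS/H.
From Q* = √(2DS/H): H = 2DS / Q*² = 2 × 6,460 × 57.5 / 258.7² = 11.1004.

H ≈ £11.10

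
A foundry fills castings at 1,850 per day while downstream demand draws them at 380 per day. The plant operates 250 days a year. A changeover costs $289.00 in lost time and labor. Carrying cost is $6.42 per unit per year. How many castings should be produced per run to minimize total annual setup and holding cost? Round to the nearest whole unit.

Annual demand D = 380 × 250 = 95,000.
Production build-up factor (1 − d/p) = 1 − 380/1,850 = 0.7946.
Q* = √(2DS / (H(1 − d/p))) = √(2 × 95,000 × 289 / (6.42 × 0.7946)).
= √(54,910,000 / 5.1013) ≈ 3280.843.

Q* ≈ 3,281 castings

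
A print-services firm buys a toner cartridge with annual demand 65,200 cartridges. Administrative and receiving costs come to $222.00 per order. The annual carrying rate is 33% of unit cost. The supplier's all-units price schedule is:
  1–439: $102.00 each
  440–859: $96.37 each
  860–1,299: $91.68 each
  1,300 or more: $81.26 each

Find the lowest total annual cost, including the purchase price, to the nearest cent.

Holding cost per unit per year at price C is H = 0.33·C.
Candidates are each tier's EOQ (if it falls in that tier) and each price-break quantity.
Tier 1 ($102.00): EOQ = 927.4 exceeds tier's upper bound 439, so this tier is dominated.
Tier 2 ($96.37): EOQ = 954.1 exceeds tier's upper bound 859, so this tier is dominated.
EOQ at $91.68 = 978.2 (feasible in tier 3): TC = 65,200×$91.68 + (65,200/978.2)×222 + (978.2/2)×0.33×$91.68 = $6,007,130.40.
EOQ at $81.26 = 1039.0 < 1300, so use break Q=1300: TC = 65,200×$81.26 + (65,200/1300.0)×222 + (1300.0/2)×0.33×$81.26 = $5,326,716.42.
Lowest total cost among the candidates is at Q = 1300.0.

TC* ≈ $5,326,716.42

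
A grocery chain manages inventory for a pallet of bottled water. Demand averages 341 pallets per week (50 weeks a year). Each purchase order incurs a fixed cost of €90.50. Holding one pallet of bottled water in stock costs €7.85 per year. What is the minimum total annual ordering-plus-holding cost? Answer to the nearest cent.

TC* ≈ €4,921.94

Annual demand D = 341 × 50 = 17,050.
The optimal lot size = √(2DS/H) = √(2 × 17,050 × 90.5 / 7.85) ≈ 627.00.
At Q*, ordering cost (D/Q*)S equals holding cost (Q*/2)H, each = √(DSH/2).
Minimum total = √(2DSH) = √(2 × 17,050 × 90.5 × 7.85) ≈ 4921.940.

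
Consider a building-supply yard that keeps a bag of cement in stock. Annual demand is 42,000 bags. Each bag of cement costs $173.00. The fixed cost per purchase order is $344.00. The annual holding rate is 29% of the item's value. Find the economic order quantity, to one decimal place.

Q* ≈ 758.9 bags

Holding cost H = 0.29 × $173.00 = $50.1700 per unit per year.
EOQ = √(2DS / H) = √(2 × 42,000 × 344 / 50.17).
= √(28,896,000 / 50.17) = √575,961.7301 ≈ 758.921.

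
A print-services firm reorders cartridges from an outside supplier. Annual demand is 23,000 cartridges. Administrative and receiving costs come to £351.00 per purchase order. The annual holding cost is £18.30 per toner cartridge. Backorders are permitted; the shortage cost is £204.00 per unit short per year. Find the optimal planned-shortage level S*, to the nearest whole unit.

With planned backorders, Q* = √(2DS/H) · √((H+B)/B).
√(2DS/H) = √(2 × 23,000 × 351 / 18.3) = 939.306.
√((H+B)/B) = √((18.3+204)/204) = 1.0439.
Q* ≈ 980.532.
S* = Q* · H/(H+B) = 980.532 × 18.3/222.3 ≈ 80.719.

S* ≈ 81 cartridges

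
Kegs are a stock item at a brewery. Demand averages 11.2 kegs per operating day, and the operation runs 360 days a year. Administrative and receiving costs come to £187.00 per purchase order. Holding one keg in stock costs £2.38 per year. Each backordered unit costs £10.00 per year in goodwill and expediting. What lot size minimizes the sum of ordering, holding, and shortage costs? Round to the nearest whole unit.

Annual demand D = 11.2 × 360 = 4,032.
With planned backorders, Q* = √(2DS/H) · √((H+B)/B).
√(2DS/H) = √(2 × 4,032 × 187 / 2.38) = 795.990.
√((H+B)/B) = √((2.38+10)/10) = 1.1127.
Q* ≈ 885.662.

Q* ≈ 886 kegs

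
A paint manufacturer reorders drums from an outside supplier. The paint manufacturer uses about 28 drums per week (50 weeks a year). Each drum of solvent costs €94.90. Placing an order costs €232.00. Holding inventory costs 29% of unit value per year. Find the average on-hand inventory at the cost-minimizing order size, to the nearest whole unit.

Annual demand D = 28 × 50 = 1,400.
Holding cost H = 0.29 × €94.90 = €27.5210 per unit per year.
EOQ = √(2DS/H) = √(2 × 1,400 × 232 / 27.521) ≈ 153.64.
Average inventory = Q*/2 ≈ 153.64 / 2 = 76.818.

Average inventory ≈ 77 drums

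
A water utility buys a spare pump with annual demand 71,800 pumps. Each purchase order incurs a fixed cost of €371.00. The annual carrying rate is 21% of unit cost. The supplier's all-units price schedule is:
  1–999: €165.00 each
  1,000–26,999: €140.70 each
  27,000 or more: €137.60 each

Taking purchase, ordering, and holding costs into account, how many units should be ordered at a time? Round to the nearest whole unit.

Holding cost per unit per year at price C is H = 0.21·C.
Candidates are each tier's EOQ (if it falls in that tier) and each price-break quantity.
Tier 1 (€165.00): EOQ = 1240.0 exceeds tier's upper bound 999, so this tier is dominated.
EOQ at €140.70 = 1342.8 (feasible in tier 2): TC = 71,800×€140.70 + (71,800/1342.8)×371 + (1342.8/2)×0.21×€140.70 = €10,141,935.36.
EOQ at €137.60 = 1357.8 < 27000, so use break Q=27000: TC = 71,800×€137.60 + (71,800/27000.0)×371 + (27000.0/2)×0.21×€137.60 = €10,270,762.59.
Lowest total cost is €10,141,935.36 at Q = 1342.8.

Q* ≈ 1,343 pumps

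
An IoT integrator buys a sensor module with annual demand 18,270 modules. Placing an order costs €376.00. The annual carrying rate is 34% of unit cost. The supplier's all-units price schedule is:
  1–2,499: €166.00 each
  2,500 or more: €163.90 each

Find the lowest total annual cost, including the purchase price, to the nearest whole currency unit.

TC* ≈ €3,060,667

Holding cost per unit per year at price C is H = 0.34·C.
For each price level, check whether its EOQ is feasible; otherwise the best quantity at that price is the breakpoint.
EOQ at €166.00 = 493.4 (feasible in tier 1): TC = 18,270×€166.00 + (18,270/493.4)×376 + (493.4/2)×0.34×€166.00 = €3,060,666.57.
EOQ at €163.90 = 496.5 < 2500, so use break Q=2500: TC = 18,270×€163.90 + (18,270/2500.0)×376 + (2500.0/2)×0.34×€163.90 = €3,066,858.31.
Lowest total cost among the candidates is at Q = 493.4.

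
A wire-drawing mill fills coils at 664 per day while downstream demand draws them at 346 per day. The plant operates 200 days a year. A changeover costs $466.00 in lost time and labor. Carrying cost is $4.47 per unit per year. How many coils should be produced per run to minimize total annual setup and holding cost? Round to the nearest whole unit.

Annual demand D = 346 × 200 = 69,200.
Production build-up factor (1 − d/p) = 1 − 346/664 = 0.4789.
Q* = √(2DS / (H(1 − d/p))) = √(2 × 69,200 × 466 / (4.47 × 0.4789)).
= √(64,494,400 / 2.1408) ≈ 5488.804.

Q* ≈ 5,489 coils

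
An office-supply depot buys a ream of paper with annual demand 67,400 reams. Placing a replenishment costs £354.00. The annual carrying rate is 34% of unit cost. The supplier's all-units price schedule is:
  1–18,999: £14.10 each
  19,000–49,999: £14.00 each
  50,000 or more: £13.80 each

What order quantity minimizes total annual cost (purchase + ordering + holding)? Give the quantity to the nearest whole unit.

Holding cost per unit per year at price C is H = 0.34·C.
Evaluate total cost at each tier's feasible EOQ or, if the EOQ is below the tier, at the tier's minimum quantity.
EOQ at £14.10 = 3155.0 (feasible in tier 1): TC = 67,400×£14.10 + (67,400/3155.0)×354 + (3155.0/2)×0.34×£14.10 = £965,465.01.
EOQ at £14.00 = 3166.2 < 19000, so use break Q=19000: TC = 67,400×£14.00 + (67,400/19000.0)×354 + (19000.0/2)×0.34×£14.00 = £990,075.77.
EOQ at £13.80 = 3189.1 < 50000, so use break Q=50000: TC = 67,400×£13.80 + (67,400/50000.0)×354 + (50000.0/2)×0.34×£13.80 = £1,047,897.19.
Lowest total cost is £965,465.01 at Q = 3155.0.

Q* ≈ 3,155 reams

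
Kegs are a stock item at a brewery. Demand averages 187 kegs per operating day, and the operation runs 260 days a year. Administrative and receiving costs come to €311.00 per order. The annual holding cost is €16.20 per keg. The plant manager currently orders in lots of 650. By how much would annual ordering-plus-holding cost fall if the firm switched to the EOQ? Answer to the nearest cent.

Extra cost ≈ €6,393.79 per year

Annual demand D = 187 × 260 = 48,620.
EOQ = √(2DS/H) = √(2 × 48,620 × 311 / 16.2) ≈ 1366.30.
Cost at Q* = (D/Q*)S + (Q*/2)H = √(2DSH) ≈ €22,134.01.
Cost at Q = 650: (48,620/650)×311 + (650/2)×16.2 = €23,262.80 + €5,265.00 = €28,527.80.
Excess = €28,527.80 − €22,134.01 = €6,393.79.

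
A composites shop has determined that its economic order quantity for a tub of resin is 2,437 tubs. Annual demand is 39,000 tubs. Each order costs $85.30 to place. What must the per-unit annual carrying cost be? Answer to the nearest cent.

H ≈ $1.12

Invert the EOQ relation Q*² = 2DS/H.
From Q* = √(2DS/H): H = 2DS / Q*² = 2 × 39,000 × 85.3 / 2,437² = 1.1203.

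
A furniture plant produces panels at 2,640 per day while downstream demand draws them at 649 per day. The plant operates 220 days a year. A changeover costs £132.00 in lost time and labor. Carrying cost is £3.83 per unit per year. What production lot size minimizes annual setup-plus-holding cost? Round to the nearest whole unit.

Q* ≈ 3,612 panels

Annual demand D = 649 × 220 = 142,780.
Production build-up factor (1 − d/p) = 1 − 649/2,640 = 0.7542.
Q* = √(2DS / (H(1 − d/p))) = √(2 × 142,780 × 132 / (3.83 × 0.7542)).
= √(37,693,920 / 2.8885) ≈ 3612.456.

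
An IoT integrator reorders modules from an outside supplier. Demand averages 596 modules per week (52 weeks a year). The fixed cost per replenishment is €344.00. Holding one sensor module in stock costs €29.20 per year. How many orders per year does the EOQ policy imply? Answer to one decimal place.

N ≈ 36.3 orders per year

Annual demand D = 596 × 52 = 30,992.
The optimal lot size = √(2DS/H) = √(2 × 30,992 × 344 / 29.2) ≈ 854.53.
Orders per year = D / Q* = 30,992 / 854.53 ≈ 36.268.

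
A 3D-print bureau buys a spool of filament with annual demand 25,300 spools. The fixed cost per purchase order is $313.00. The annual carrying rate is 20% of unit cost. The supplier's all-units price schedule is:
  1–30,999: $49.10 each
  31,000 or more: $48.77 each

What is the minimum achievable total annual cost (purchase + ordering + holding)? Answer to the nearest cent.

Holding cost per unit per year at price C is H = 0.20·C.
Candidates are each tier's EOQ (if it falls in that tier) and each price-break quantity.
EOQ at $49.10 = 1270.0 (feasible in tier 1): TC = 25,300×$49.10 + (25,300/1270.0)×313 + (1270.0/2)×0.20×$49.10 = $1,254,701.05.
EOQ at $48.77 = 1274.3 < 31000, so use break Q=31000: TC = 25,300×$48.77 + (25,300/31000.0)×313 + (31000.0/2)×0.20×$48.77 = $1,385,323.45.
Lowest total cost among the candidates is at Q = 1270.0.

TC* ≈ $1,254,701.05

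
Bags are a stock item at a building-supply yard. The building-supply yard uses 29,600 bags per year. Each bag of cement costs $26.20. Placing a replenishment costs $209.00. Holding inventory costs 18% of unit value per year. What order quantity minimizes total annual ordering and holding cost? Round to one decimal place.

Holding cost H = 0.18 × $26.20 = $4.7160 per unit per year.
EOQ = √(2DS / H) = √(2 × 29,600 × 209 / 4.716).
= √(12,372,800 / 4.716) = √2,623,579.3045 ≈ 1619.747.

Q* ≈ 1,619.7 bags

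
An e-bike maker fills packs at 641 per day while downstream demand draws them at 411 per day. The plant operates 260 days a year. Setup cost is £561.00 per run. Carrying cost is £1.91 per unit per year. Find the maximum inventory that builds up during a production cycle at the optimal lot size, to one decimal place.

Annual demand D = 411 × 260 = 106,860.
Production build-up factor (1 − d/p) = 1 − 411/641 = 0.3588.
Q* = √(2DS / (H(1 − d/p))) = √(2 × 106,860 × 561 / (1.91 × 0.3588)).
= √(119,896,920 / 0.6853) ≈ 13226.728.
Maximum inventory = Q*(1 − d/p) = 13226.728 × 0.3588 ≈ 4745.940.

I_max ≈ 4,745.9 packs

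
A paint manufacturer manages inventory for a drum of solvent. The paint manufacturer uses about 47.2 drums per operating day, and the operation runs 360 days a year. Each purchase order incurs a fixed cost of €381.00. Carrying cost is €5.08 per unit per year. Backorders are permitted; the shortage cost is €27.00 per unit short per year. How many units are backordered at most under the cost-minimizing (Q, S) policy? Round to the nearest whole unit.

Annual demand D = 47.2 × 360 = 16,992.
With planned backorders, Q* = √(2DS/H) · √((H+B)/B).
√(2DS/H) = √(2 × 16,992 × 381 / 5.08) = 1596.496.
√((H+B)/B) = √((5.08+27)/27) = 1.0900.
Q* ≈ 1740.216.
S* = Q* · H/(H+B) = 1740.216 × 5.08/32.08 ≈ 275.570.

S* ≈ 276 drums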